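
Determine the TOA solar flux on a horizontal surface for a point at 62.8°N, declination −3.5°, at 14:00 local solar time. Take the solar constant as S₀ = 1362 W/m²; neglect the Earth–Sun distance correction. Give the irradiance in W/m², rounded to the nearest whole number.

Hour angle H = 15° × (14 − 12) = 30.00°.
cos θ_z = sin(62.8°) sin(-3.5°) + cos(62.8°) cos(-3.5°) cos(30.00°) = -0.0543 + 0.3951 = 0.3408.
Top-of-atmosphere irradiance = S₀ cos θ_z = 1362 × 0.3408 = 464.17 W/m².

464 W/m²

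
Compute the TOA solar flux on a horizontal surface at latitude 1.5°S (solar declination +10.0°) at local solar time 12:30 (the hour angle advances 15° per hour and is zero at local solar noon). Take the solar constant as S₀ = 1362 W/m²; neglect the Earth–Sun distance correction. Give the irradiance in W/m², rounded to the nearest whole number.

Hour angle H = 15° × (12.5 − 12) = 7.50°.
cos θ_z = sin(-1.5°) sin(10.0°) + cos(-1.5°) cos(10.0°) cos(7.50°) = -0.0045 + 0.9760 = 0.9715.
Top-of-atmosphere irradiance = S₀ cos θ_z = 1362 × 0.9715 = 1323.18 W/m².

1323 W/m²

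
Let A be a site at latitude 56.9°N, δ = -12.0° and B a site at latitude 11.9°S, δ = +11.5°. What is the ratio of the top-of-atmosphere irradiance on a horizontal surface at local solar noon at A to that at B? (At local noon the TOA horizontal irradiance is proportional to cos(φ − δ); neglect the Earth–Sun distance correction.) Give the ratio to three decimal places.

A: cos θ_z = cos(56.9° − (-12.0°)) = 0.3600.
B: cos θ_z = cos(-11.9° − (11.5°)) = 0.9178.
Ratio A/B = 0.3600 / 0.9178 = 0.3922.

0.392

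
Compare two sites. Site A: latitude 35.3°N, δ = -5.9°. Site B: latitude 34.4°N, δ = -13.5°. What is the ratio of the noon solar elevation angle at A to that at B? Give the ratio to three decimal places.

1.159

A: 90° − |35.3 − (-5.9)| = 48.80°.
B: 90° − |34.4 − (-13.5)| = 42.10°.
Ratio A/B = 48.8000 / 42.1000 = 1.1591.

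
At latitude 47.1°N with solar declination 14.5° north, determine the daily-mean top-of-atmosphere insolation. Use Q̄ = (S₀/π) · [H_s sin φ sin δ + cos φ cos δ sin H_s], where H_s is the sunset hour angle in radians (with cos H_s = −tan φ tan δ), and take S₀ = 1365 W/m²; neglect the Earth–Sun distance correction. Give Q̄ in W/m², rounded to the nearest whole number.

The sunset hour angle satisfies cos H_s = −tan φ tan δ = -0.2783, giving H_s = 106.16°. In radians, H_s = 1.8528.
H_s sin φ sin δ = 1.8528 × 0.7325 × 0.2504 = 0.3398.
cos φ cos δ sin H_s = 0.6807 × 0.9681 × 0.9605 = 0.6330.
Q̄ = (1365/π) × (0.3398 + 0.6330) = 434.49 × 0.9728 = 422.67 W/m².

423 W/m²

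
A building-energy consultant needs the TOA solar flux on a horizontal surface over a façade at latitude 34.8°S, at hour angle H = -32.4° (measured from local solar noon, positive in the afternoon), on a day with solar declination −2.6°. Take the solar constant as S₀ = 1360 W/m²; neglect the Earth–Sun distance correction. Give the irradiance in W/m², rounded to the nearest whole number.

977 W/m²

cos θ_z = sin(-34.8°) sin(-2.6°) + cos(-34.8°) cos(-2.6°) cos(-32.40°) = 0.0259 + 0.6926 = 0.7185.
Top-of-atmosphere irradiance = S₀ cos θ_z = 1360 × 0.7185 = 977.16 W/m².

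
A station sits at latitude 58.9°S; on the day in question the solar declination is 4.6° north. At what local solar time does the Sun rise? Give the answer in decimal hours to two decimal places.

−tan φ tan δ = −(-1.6577)(0.0805) = 0.1334; H_s = arccos(0.1334) = 82.33°.
Sunrise is at 12 − H_s/15 = 12 − 5.489 = 6.511 h local solar time.

6.51 h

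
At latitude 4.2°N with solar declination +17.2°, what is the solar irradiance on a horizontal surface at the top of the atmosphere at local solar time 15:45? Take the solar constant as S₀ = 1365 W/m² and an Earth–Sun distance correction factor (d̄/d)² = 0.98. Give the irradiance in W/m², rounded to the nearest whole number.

Hour angle H = 15° × (15.75 − 12) = 56.25°.
cos θ_z = sin φ sin δ + cos φ cos δ cos H = (0.0732)(0.2957) + (0.9973)(0.9553)(0.5556) = 0.5510.
Top-of-atmosphere irradiance = S₀ (d̄/d)² cos θ_z = 1365 × 0.98 × 0.5510 = 737.07 W/m².

737 W/m²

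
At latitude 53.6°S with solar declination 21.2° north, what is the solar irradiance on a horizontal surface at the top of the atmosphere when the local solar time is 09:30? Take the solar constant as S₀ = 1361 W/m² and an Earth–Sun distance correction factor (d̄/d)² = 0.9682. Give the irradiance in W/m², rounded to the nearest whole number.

Hour angle H = 15° × (9.5 − 12) = -37.50°.
cos θ_z = sin(-53.6°) sin(21.2°) + cos(-53.6°) cos(21.2°) cos(-37.50°) = -0.2911 + 0.4389 = 0.1478.
Top-of-atmosphere irradiance = S₀ (d̄/d)² cos θ_z = 1361 × 0.9682 × 0.1478 = 194.76 W/m².

195 W/m²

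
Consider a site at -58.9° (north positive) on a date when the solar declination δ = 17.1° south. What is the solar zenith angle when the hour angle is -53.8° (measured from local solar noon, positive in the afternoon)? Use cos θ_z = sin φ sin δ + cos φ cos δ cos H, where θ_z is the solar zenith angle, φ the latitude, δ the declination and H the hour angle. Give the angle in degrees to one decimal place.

57.1°

cos θ_z = sin φ sin δ + cos φ cos δ cos H = (-0.8563)(-0.2940) + (0.5165)(0.9558)(0.5906) = 0.5433.
θ_z = arccos(0.5433) = 57.09°.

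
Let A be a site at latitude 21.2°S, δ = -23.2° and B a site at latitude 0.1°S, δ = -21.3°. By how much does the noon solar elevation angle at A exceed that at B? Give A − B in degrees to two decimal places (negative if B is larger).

A: 90° − |-21.2 − (-23.2)| = 88.00°.
B: 90° − |-0.1 − (-21.3)| = 68.80°.
A − B = 88.00 − 68.80 = 19.20°.

+19.20°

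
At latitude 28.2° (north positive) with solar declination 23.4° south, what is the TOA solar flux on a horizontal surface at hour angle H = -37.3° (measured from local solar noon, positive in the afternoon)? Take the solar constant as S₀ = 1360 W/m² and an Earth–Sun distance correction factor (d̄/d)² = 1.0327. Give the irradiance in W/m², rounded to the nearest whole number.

cos θ_z = sin φ sin δ + cos φ cos δ cos H = (0.4726)(-0.3971) + (0.8813)(0.9178)(0.7955) = 0.4558.
Top-of-atmosphere irradiance = S₀ (d̄/d)² cos θ_z = 1360 × 1.0327 × 0.4558 = 640.16 W/m².

640 W/m²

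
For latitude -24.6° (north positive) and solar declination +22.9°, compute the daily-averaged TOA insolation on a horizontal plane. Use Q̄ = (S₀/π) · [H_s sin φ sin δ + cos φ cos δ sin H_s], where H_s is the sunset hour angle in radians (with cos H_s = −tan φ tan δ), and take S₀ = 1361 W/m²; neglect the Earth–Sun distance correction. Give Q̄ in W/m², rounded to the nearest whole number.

259 W/m²

−tan φ tan δ = −(-0.4578)(0.4224) = 0.1934; H_s = arccos(0.1934) = 78.85°. In radians, H_s = 1.3762.
H_s sin φ sin δ = 1.3762 × -0.4163 × 0.3891 = -0.2229.
cos φ cos δ sin H_s = 0.9092 × 0.9212 × 0.9811 = 0.8217.
Q̄ = (1361/π) × (-0.2229 + 0.8217) = 433.22 × 0.5988 = 259.41 W/m².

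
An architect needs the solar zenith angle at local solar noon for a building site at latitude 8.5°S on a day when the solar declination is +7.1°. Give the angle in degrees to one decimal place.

15.6°

At local solar noon the hour angle is zero, so the zenith angle is |φ − δ| = |-8.5° − (7.1°)| = 15.6°.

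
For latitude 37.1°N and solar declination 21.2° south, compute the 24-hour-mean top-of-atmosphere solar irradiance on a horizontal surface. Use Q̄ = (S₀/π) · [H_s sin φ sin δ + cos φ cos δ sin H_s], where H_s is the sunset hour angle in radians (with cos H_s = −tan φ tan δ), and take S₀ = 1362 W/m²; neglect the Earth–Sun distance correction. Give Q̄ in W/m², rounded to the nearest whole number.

cos H_s = −tan(37.1°) · tan(-21.2°) = 0.2933, so H_s = arccos(0.2933) = 72.94°. In radians, H_s = 1.2730.
H_s sin φ sin δ = 1.2730 × 0.6032 × -0.3616 = -0.2777.
cos φ cos δ sin H_s = 0.7976 × 0.9323 × 0.9560 = 0.7109.
Q̄ = (1362/π) × (-0.2777 + 0.7109) = 433.54 × 0.4332 = 187.81 W/m².

188 W/m²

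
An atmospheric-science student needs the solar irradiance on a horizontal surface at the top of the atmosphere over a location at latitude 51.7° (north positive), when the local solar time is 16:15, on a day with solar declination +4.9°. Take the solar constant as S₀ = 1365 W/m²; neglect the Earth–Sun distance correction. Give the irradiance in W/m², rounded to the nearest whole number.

464 W/m²

Hour angle H = 15° × (16.25 − 12) = 63.75°.
With φ = 51.7°, δ = 4.9°, H = 63.75°: sin φ sin δ = 0.0670, cos φ cos δ cos H = 0.2731, so cos θ_z = 0.3401.
Top-of-atmosphere irradiance = S₀ cos θ_z = 1365 × 0.3401 = 464.24 W/m².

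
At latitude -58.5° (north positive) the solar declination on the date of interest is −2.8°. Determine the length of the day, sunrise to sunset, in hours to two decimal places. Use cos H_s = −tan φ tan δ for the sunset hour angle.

−tan φ tan δ = −(-1.6319)(-0.0489) = -0.0798; H_s = arccos(-0.0798) = 94.58°.
Day length = 2 H_s / 15° h⁻¹ = 189.16° / 15 = 12.611 h.

12.61 hours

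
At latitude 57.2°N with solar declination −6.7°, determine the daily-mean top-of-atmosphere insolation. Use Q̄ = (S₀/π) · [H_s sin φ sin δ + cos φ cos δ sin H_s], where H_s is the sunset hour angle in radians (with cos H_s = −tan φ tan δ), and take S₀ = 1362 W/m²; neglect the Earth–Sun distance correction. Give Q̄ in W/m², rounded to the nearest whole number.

170 W/m²

cos H_s = −tan(57.2°) · tan(-6.7°) = 0.1823, so H_s = arccos(0.1823) = 79.50°. In radians, H_s = 1.3875.
H_s sin φ sin δ = 1.3875 × 0.8406 × -0.1167 = -0.1361.
cos φ cos δ sin H_s = 0.5417 × 0.9932 × 0.9832 = 0.5290.
Q̄ = (1362/π) × (-0.1361 + 0.5290) = 433.54 × 0.3929 = 170.34 W/m².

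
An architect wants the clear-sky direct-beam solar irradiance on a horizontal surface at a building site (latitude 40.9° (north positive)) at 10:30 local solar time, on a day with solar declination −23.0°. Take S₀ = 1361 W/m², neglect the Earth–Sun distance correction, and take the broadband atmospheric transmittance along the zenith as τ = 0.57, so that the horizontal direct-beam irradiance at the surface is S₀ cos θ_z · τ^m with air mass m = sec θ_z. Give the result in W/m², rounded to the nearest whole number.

Hour angle H = 15° × (10.5 − 12) = -22.50°.
With φ = 40.9°, δ = -23.0°, H = -22.50°: sin φ sin δ = -0.2558, cos φ cos δ cos H = 0.6428, so cos θ_z = 0.3870.
Air mass m = 1/cos θ_z = 1/0.3870 = 2.584; τ^m = 0.57^2.584 = 0.2340.
Surface direct beam = 1361 × 0.3870 × 0.2340 = 123.25 W/m².

123 W/m²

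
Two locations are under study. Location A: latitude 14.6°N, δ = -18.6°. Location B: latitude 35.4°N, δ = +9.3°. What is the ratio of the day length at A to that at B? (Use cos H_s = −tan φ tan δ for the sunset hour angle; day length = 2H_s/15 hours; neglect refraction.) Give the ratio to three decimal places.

0.879

A: H_s = arccos(−tan 14.6° · tan -18.6°) = 84.97°, so 2H_s/15 = 11.3293 h.
B: H_s = arccos(−tan 35.4° · tan 9.3°) = 96.68°, so 2H_s/15 = 12.8907 h.
Ratio A/B = 11.3293 / 12.8907 = 0.8789.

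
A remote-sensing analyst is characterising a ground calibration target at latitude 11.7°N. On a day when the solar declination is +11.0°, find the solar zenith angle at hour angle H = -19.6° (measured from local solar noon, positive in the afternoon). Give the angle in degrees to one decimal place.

cos θ_z = sin φ sin δ + cos φ cos δ cos H = (0.2028)(0.1908) + (0.9792)(0.9816)(0.9421) = 0.9442.
θ_z = arccos(0.9442) = 19.23°.

19.2°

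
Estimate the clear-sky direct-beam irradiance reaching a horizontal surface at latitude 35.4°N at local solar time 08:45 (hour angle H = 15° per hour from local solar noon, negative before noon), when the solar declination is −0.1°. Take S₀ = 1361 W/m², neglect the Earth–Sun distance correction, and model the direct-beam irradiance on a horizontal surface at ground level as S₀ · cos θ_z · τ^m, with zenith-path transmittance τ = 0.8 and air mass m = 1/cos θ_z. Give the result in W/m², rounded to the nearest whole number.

Hour angle H = 15° × (8.75 − 12) = -48.75°.
cos θ_z = sin(35.4°) sin(-0.1°) + cos(35.4°) cos(-0.1°) cos(-48.75°) = -0.0010 + 0.5375 = 0.5365.
Air mass m = 1/cos θ_z = 1/0.5365 = 1.864; τ^m = 0.8^1.864 = 0.6597.
Surface direct beam = 1361 × 0.5365 × 0.6597 = 481.70 W/m².

482 W/m²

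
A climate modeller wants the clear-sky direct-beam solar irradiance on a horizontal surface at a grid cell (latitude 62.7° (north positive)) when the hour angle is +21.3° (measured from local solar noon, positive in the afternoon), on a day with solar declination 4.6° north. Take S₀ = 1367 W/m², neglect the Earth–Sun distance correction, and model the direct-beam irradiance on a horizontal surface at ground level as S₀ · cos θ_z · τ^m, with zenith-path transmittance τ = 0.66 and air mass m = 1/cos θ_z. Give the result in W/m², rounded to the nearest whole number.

cos θ_z = sin(62.7°) sin(4.6°) + cos(62.7°) cos(4.6°) cos(21.30°) = 0.0713 + 0.4259 = 0.4972.
Air mass m = 1/cos θ_z = 1/0.4972 = 2.011; τ^m = 0.66^2.011 = 0.4336.
Surface direct beam = 1367 × 0.4972 × 0.4336 = 294.71 W/m².

295 W/m²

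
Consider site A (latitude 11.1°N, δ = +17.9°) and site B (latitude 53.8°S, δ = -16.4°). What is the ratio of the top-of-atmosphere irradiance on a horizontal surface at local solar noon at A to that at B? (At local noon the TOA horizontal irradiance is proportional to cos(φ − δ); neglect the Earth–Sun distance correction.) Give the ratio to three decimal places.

1.250

A: cos θ_z = cos(11.1° − (17.9°)) = 0.9930.
B: cos θ_z = cos(-53.8° − (-16.4°)) = 0.7944.
Ratio A/B = 0.9930 / 0.7944 = 1.2500.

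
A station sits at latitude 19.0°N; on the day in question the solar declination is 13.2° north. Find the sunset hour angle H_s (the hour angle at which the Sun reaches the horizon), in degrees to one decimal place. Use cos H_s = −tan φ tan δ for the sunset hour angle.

94.6°

−tan φ tan δ = −(0.3443)(0.2345) = -0.0807; H_s = arccos(-0.0807) = 94.63°.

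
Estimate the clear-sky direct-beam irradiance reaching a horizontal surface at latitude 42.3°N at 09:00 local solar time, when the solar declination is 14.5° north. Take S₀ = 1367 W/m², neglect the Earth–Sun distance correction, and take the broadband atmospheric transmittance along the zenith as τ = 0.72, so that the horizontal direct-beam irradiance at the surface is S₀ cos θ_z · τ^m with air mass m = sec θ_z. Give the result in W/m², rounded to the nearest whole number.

567 W/m²

Hour angle H = 15° × (9 − 12) = -45.00°.
cos θ_z = sin(42.3°) sin(14.5°) + cos(42.3°) cos(14.5°) cos(-45.00°) = 0.1685 + 0.5063 = 0.6748.
Air mass m = 1/cos θ_z = 1/0.6748 = 1.482; τ^m = 0.72^1.482 = 0.6146.
Surface direct beam = 1367 × 0.6748 × 0.6146 = 566.94 W/m².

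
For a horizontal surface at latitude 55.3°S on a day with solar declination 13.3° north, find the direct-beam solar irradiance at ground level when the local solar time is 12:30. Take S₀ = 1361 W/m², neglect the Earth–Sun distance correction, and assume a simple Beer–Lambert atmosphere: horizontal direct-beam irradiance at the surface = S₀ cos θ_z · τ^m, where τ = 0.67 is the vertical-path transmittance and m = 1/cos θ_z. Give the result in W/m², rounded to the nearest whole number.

Hour angle H = 15° × (12.5 − 12) = 7.50°.
cos θ_z = sin(-55.3°) sin(13.3°) + cos(-55.3°) cos(13.3°) cos(7.50°) = -0.1891 + 0.5493 = 0.3602.
Air mass m = 1/cos θ_z = 1/0.3602 = 2.776; τ^m = 0.67^2.776 = 0.3290.
Surface direct beam = 1361 × 0.3602 × 0.3290 = 161.29 W/m².

161 W/m²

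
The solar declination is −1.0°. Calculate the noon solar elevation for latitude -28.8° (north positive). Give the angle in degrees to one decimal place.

At local solar noon the hour angle is zero, so the elevation is 90° − |φ − δ| = 90° − |-28.8° − (-1.0°)| = 90° − 27.8° = 62.2°.

62.2°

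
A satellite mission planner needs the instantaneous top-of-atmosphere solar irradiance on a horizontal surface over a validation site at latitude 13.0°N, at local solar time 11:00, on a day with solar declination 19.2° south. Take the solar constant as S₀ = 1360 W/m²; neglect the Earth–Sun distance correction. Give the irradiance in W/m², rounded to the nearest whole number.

Hour angle H = 15° × (11 − 12) = -15.00°.
cos θ_z = sin φ sin δ + cos φ cos δ cos H = (0.2250)(-0.3289) + (0.9744)(0.9444)(0.9659) = 0.8148.
Top-of-atmosphere irradiance = S₀ cos θ_z = 1360 × 0.8148 = 1108.13 W/m².

1108 W/m²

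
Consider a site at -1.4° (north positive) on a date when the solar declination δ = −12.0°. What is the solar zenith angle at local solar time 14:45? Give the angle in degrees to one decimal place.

Hour angle H = 15° × (14.75 − 12) = 41.25°.
cos θ_z = sin(-1.4°) sin(-12.0°) + cos(-1.4°) cos(-12.0°) cos(41.25°) = 0.0051 + 0.7352 = 0.7403.
θ_z = arccos(0.7403) = 42.24°.

42.2°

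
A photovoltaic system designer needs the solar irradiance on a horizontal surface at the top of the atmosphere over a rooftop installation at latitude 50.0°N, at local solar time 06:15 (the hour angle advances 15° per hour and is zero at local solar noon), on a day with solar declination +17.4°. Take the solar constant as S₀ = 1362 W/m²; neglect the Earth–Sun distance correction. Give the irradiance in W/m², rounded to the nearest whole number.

367 W/m²

Hour angle H = 15° × (6.25 − 12) = -86.25°.
With φ = 50.0°, δ = 17.4°, H = -86.25°: sin φ sin δ = 0.2291, cos φ cos δ cos H = 0.0401, so cos θ_z = 0.2692.
Top-of-atmosphere irradiance = S₀ cos θ_z = 1362 × 0.2692 = 366.65 W/m².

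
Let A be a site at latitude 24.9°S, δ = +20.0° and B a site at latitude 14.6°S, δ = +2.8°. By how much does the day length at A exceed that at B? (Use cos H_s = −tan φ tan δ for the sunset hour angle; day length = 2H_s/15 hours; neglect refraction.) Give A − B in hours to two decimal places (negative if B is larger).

A: H_s = arccos(−tan -24.9° · tan 20.0°) = 80.27°, so 2H_s/15 = 10.7027 h.
B: H_s = arccos(−tan -14.6° · tan 2.8°) = 89.27°, so 2H_s/15 = 11.9027 h.
A − B = 10.7027 − 11.9027 = -1.2000 h.

-1.20 h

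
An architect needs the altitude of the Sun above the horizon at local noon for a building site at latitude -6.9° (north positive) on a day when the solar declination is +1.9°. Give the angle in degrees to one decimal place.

At local solar noon the hour angle is zero, so the elevation is 90° − |φ − δ| = 90° − |-6.9° − (1.9°)| = 90° − 8.8° = 81.2°.

81.2°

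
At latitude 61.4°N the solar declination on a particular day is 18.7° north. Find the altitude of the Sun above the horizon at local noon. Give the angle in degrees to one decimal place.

47.3°

At local solar noon the hour angle is zero, so the elevation is 90° − |φ − δ| = 90° − |61.4° − (18.7°)| = 90° − 42.7° = 47.3°.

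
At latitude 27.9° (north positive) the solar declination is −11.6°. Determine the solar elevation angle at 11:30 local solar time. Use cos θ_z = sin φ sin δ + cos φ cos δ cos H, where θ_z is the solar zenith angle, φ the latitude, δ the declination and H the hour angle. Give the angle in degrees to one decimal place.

49.8°

Hour angle H = 15° × (11.5 − 12) = -7.50°.
cos θ_z = sin(27.9°) sin(-11.6°) + cos(27.9°) cos(-11.6°) cos(-7.50°) = -0.0941 + 0.8583 = 0.7642.
θ_z = arccos(0.7642) = 40.16°, so the elevation is 90° − 40.16° = 49.84°.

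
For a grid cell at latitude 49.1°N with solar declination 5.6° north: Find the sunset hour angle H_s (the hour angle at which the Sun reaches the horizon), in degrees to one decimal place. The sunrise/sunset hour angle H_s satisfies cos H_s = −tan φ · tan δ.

96.5°

−tan φ tan δ = −(1.1544)(0.0981) = -0.1132; H_s = arccos(-0.1132) = 96.50°.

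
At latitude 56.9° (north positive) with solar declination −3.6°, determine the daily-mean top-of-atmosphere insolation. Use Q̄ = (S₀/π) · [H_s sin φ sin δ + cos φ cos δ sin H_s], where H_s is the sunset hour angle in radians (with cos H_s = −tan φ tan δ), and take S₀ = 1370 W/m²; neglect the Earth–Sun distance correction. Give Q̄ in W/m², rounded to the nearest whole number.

203 W/m²

cos H_s = −tan(56.9°) · tan(-3.6°) = 0.0965, so H_s = arccos(0.0965) = 84.46°. In radians, H_s = 1.4741.
H_s sin φ sin δ = 1.4741 × 0.8377 × -0.0628 = -0.0775.
cos φ cos δ sin H_s = 0.5461 × 0.9980 × 0.9953 = 0.5424.
Q̄ = (1370/π) × (-0.0775 + 0.5424) = 436.08 × 0.4649 = 202.73 W/m².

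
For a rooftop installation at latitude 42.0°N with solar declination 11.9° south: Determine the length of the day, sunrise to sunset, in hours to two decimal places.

10.54 hours

−tan φ tan δ = −(0.9004)(-0.2107) = 0.1897; H_s = arccos(0.1897) = 79.06°.
Day length = 2 H_s / 15° h⁻¹ = 158.12° / 15 = 10.541 h.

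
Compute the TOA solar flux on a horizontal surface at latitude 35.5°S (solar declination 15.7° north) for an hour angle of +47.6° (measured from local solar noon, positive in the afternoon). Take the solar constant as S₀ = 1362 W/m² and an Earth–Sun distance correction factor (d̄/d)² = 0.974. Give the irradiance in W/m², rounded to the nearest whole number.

With φ = -35.5°, δ = 15.7°, H = 47.60°: sin φ sin δ = -0.1571, cos φ cos δ cos H = 0.5285, so cos θ_z = 0.3714.
Top-of-atmosphere irradiance = S₀ (d̄/d)² cos θ_z = 1362 × 0.974 × 0.3714 = 492.69 W/m².

493 W/m²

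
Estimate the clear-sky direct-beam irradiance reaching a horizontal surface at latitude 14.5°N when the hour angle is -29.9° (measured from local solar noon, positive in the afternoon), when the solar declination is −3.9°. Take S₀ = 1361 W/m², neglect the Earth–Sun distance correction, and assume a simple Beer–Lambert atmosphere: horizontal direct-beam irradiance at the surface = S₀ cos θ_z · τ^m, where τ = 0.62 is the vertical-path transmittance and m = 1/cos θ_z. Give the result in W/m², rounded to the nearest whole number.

With φ = 14.5°, δ = -3.9°, H = -29.90°: sin φ sin δ = -0.0170, cos φ cos δ cos H = 0.8373, so cos θ_z = 0.8203.
Air mass m = 1/cos θ_z = 1/0.8203 = 1.219; τ^m = 0.62^1.219 = 0.5584.
Surface direct beam = 1361 × 0.8203 × 0.5584 = 623.41 W/m².

623 W/m²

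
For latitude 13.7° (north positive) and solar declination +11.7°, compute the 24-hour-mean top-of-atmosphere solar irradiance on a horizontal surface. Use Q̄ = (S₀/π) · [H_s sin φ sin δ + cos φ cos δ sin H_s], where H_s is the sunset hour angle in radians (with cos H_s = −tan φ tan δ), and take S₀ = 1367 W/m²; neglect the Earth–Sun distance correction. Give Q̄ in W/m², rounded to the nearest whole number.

447 W/m²

The sunset hour angle satisfies cos H_s = −tan φ tan δ = -0.0505, giving H_s = 92.89°. In radians, H_s = 1.6212.
H_s sin φ sin δ = 1.6212 × 0.2368 × 0.2028 = 0.0779.
cos φ cos δ sin H_s = 0.9715 × 0.9792 × 0.9987 = 0.9501.
Q̄ = (1367/π) × (0.0779 + 0.9501) = 435.13 × 1.0280 = 447.31 W/m².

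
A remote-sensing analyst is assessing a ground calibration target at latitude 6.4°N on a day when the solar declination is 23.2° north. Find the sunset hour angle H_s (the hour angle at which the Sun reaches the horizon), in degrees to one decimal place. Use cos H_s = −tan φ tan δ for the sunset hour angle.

92.8°

The sunset hour angle satisfies cos H_s = −tan φ tan δ = -0.0481, giving H_s = 92.76°.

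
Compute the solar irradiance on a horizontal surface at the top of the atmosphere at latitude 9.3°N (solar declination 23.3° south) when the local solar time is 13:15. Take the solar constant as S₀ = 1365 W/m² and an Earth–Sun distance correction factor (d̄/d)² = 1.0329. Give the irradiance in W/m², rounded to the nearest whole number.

Hour angle H = 15° × (13.25 − 12) = 18.75°.
With φ = 9.3°, δ = -23.3°, H = 18.75°: sin φ sin δ = -0.0639, cos φ cos δ cos H = 0.8583, so cos θ_z = 0.7944.
Top-of-atmosphere irradiance = S₀ (d̄/d)² cos θ_z = 1365 × 1.0329 × 0.7944 = 1120.03 W/m².

1120 W/m²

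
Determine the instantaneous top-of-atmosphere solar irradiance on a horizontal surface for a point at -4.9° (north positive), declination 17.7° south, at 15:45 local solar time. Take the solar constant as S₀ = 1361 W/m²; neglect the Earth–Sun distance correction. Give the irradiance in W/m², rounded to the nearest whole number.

753 W/m²

Hour angle H = 15° × (15.75 − 12) = 56.25°.
cos θ_z = sin φ sin δ + cos φ cos δ cos H = (-0.0854)(-0.3040) + (0.9963)(0.9527)(0.5556) = 0.5533.
Top-of-atmosphere irradiance = S₀ cos θ_z = 1361 × 0.5533 = 753.04 W/m².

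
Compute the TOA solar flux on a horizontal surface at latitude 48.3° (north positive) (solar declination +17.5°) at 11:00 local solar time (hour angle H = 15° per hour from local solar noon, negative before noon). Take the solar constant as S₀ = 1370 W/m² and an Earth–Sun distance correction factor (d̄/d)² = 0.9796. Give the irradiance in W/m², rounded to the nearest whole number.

Hour angle H = 15° × (11 − 12) = -15.00°.
cos θ_z = sin φ sin δ + cos φ cos δ cos H = (0.7466)(0.3007) + (0.6652)(0.9537)(0.9659) = 0.8373.
Top-of-atmosphere irradiance = S₀ (d̄/d)² cos θ_z = 1370 × 0.9796 × 0.8373 = 1123.70 W/m².

1124 W/m²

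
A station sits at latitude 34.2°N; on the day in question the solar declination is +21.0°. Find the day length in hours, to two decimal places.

The sunset hour angle satisfies cos H_s = −tan φ tan δ = -0.2609, giving H_s = 105.12°.
Day length = 2 H_s / 15° h⁻¹ = 210.24° / 15 = 14.016 h.

14.02 hours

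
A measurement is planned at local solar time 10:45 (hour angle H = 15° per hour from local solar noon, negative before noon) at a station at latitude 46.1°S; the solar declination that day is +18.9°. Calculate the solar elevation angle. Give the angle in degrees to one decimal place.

Hour angle H = 15° × (10.75 − 12) = -18.75°.
cos θ_z = sin φ sin δ + cos φ cos δ cos H = (-0.7206)(0.3239) + (0.6934)(0.9461)(0.9469) = 0.3878.
θ_z = arccos(0.3878) = 67.18°, so the elevation is 90° − 67.18° = 22.82°.

22.8°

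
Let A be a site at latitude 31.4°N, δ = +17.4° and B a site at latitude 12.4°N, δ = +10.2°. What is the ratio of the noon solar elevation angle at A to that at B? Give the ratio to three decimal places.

A: 90° − |31.4 − (17.4)| = 76.00°.
B: 90° − |12.4 − (10.2)| = 87.80°.
Ratio A/B = 76.0000 / 87.8000 = 0.8656.

0.866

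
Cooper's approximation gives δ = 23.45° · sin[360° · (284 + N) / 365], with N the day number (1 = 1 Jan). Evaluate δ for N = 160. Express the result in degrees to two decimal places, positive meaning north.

360 × (284 + 160) / 365 = 437.918°; sin(437.918°) = 0.9778.
δ = 23.45 × 0.9778 = 22.929° ≈ +22.93°.

+22.93°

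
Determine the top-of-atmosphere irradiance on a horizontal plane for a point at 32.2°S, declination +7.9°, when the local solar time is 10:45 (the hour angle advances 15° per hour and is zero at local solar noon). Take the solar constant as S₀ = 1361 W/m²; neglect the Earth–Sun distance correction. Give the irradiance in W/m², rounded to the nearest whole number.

981 W/m²

Hour angle H = 15° × (10.75 − 12) = -18.75°.
cos θ_z = sin(-32.2°) sin(7.9°) + cos(-32.2°) cos(7.9°) cos(-18.75°) = -0.0732 + 0.7937 = 0.7205.
Top-of-atmosphere irradiance = S₀ cos θ_z = 1361 × 0.7205 = 980.60 W/m².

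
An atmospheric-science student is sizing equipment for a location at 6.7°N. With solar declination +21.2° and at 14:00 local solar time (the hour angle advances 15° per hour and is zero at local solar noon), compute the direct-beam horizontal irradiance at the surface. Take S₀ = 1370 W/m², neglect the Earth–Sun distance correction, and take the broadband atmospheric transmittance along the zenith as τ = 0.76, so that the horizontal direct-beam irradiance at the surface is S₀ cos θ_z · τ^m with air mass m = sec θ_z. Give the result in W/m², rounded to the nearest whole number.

Hour angle H = 15° × (14 − 12) = 30.00°.
With φ = 6.7°, δ = 21.2°, H = 30.00°: sin φ sin δ = 0.0422, cos φ cos δ cos H = 0.8019, so cos θ_z = 0.8441.
Air mass m = 1/cos θ_z = 1/0.8441 = 1.185; τ^m = 0.76^1.185 = 0.7224.
Surface direct beam = 1370 × 0.8441 × 0.7224 = 835.40 W/m².

835 W/m²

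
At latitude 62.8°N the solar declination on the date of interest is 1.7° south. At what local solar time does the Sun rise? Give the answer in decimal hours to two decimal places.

6.22 h

The sunset hour angle satisfies cos H_s = −tan φ tan δ = 0.0577, giving H_s = 86.69°.
Sunrise is at 12 − H_s/15 = 12 − 5.779 = 6.221 h local solar time.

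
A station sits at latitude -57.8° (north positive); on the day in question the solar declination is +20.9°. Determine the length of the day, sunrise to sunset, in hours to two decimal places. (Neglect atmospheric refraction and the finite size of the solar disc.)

The sunset hour angle satisfies cos H_s = −tan φ tan δ = 0.6064, giving H_s = 52.67°.
Day length = 2 H_s / 15° h⁻¹ = 105.34° / 15 = 7.023 h.

7.02 hours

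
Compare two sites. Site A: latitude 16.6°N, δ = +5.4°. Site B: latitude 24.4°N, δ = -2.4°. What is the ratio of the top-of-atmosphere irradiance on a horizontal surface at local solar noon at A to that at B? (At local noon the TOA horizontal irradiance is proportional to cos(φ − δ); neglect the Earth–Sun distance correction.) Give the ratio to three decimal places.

A: cos θ_z = cos(16.6° − (5.4°)) = 0.9810.
B: cos θ_z = cos(24.4° − (-2.4°)) = 0.8926.
Ratio A/B = 0.9810 / 0.8926 = 1.0990.

1.099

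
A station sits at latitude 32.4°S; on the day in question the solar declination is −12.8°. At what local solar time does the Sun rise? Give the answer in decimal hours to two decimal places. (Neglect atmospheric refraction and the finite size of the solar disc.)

cos H_s = −tan(-32.4°) · tan(-12.8°) = -0.1442, so H_s = arccos(-0.1442) = 98.29°.
Sunrise is at 12 − H_s/15 = 12 − 6.553 = 5.447 h local solar time.

5.45 h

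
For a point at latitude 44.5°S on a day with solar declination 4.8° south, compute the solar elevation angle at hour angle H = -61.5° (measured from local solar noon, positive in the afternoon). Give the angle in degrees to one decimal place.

23.4°

With φ = -44.5°, δ = -4.8°, H = -61.50°: sin φ sin δ = 0.0587, cos φ cos δ cos H = 0.3391, so cos θ_z = 0.3978.
θ_z = arccos(0.3978) = 66.56°, so the elevation is 90° − 66.56° = 23.44°.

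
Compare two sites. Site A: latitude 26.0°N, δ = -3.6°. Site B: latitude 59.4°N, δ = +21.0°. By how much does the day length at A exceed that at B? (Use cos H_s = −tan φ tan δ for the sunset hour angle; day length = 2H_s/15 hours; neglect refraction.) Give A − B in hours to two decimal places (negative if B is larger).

A: H_s = arccos(−tan 26.0° · tan -3.6°) = 88.24°, so 2H_s/15 = 11.7653 h.
B: H_s = arccos(−tan 59.4° · tan 21.0°) = 130.47°, so 2H_s/15 = 17.3960 h.
A − B = 11.7653 − 17.3960 = -5.6307 h.

-5.63 h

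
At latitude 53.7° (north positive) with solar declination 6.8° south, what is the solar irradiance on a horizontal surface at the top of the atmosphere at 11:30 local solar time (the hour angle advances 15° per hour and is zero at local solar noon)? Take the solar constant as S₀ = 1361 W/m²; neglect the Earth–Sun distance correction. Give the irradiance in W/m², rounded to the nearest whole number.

Hour angle H = 15° × (11.5 − 12) = -7.50°.
With φ = 53.7°, δ = -6.8°, H = -7.50°: sin φ sin δ = -0.0954, cos φ cos δ cos H = 0.5828, so cos θ_z = 0.4874.
Top-of-atmosphere irradiance = S₀ cos θ_z = 1361 × 0.4874 = 663.35 W/m².

663 W/m²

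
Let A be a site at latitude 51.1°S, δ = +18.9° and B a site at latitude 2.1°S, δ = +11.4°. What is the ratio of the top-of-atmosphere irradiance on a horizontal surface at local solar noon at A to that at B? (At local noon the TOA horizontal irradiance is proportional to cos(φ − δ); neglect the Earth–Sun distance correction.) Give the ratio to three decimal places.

0.352

A: cos θ_z = cos(-51.1° − (18.9°)) = 0.3420.
B: cos θ_z = cos(-2.1° − (11.4°)) = 0.9724.
Ratio A/B = 0.3420 / 0.9724 = 0.3517.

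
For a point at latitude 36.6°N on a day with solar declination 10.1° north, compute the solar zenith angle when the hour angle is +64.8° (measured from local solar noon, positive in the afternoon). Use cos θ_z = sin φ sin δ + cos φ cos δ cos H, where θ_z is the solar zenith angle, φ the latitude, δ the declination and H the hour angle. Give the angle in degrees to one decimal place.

63.8°

With φ = 36.6°, δ = 10.1°, H = 64.80°: sin φ sin δ = 0.1046, cos φ cos δ cos H = 0.3365, so cos θ_z = 0.4411.
θ_z = arccos(0.4411) = 63.83°.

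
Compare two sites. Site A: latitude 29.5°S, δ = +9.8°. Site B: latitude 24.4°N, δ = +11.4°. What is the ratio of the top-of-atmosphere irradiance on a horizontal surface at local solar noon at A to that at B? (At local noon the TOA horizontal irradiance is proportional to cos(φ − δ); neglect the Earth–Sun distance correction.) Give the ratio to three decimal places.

A: cos θ_z = cos(-29.5° − (9.8°)) = 0.7738.
B: cos θ_z = cos(24.4° − (11.4°)) = 0.9744.
Ratio A/B = 0.7738 / 0.9744 = 0.7941.

0.794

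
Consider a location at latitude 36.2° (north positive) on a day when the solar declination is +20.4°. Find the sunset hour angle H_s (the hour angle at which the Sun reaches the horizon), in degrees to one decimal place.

105.8°

The sunset hour angle satisfies cos H_s = −tan φ tan δ = -0.2722, giving H_s = 105.80°.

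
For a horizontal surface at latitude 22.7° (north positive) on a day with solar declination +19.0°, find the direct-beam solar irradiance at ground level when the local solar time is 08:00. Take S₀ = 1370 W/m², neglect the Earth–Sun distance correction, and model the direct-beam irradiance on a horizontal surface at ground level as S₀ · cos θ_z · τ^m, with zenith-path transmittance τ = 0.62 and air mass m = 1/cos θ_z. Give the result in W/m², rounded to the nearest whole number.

Hour angle H = 15° × (8 − 12) = -60.00°.
cos θ_z = sin φ sin δ + cos φ cos δ cos H = (0.3859)(0.3256) + (0.9225)(0.9455)(0.5000) = 0.5618.
Air mass m = 1/cos θ_z = 1/0.5618 = 1.780; τ^m = 0.62^1.780 = 0.4270.
Surface direct beam = 1370 × 0.5618 × 0.4270 = 328.65 W/m².

329 W/m²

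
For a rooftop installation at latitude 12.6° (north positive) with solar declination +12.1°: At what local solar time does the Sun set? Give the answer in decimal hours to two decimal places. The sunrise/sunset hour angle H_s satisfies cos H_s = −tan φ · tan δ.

The sunset hour angle satisfies cos H_s = −tan φ tan δ = -0.0479, giving H_s = 92.75°.
Sunset is at 12 + H_s/15 = 12 + 6.183 = 18.183 h local solar time.

18.18 h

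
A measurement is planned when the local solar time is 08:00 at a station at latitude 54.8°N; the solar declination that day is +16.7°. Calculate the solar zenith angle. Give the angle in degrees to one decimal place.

Hour angle H = 15° × (8 − 12) = -60.00°.
cos θ_z = sin(54.8°) sin(16.7°) + cos(54.8°) cos(16.7°) cos(-60.00°) = 0.2348 + 0.2761 = 0.5109.
θ_z = arccos(0.5109) = 59.28°.

59.3°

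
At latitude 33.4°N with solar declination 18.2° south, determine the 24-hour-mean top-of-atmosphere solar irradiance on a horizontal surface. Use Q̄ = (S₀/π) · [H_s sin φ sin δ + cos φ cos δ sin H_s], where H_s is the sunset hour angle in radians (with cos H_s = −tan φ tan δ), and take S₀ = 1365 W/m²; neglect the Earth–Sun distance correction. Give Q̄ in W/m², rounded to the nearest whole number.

The sunset hour angle satisfies cos H_s = −tan φ tan δ = 0.2168, giving H_s = 77.48°. In radians, H_s = 1.3523.
H_s sin φ sin δ = 1.3523 × 0.5505 × -0.3123 = -0.2325.
cos φ cos δ sin H_s = 0.8348 × 0.9500 × 0.9762 = 0.7742.
Q̄ = (1365/π) × (-0.2325 + 0.7742) = 434.49 × 0.5417 = 235.36 W/m².

235 W/m²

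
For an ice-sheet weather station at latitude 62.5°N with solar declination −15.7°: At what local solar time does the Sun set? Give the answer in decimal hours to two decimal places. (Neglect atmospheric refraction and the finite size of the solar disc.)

15.82 h

The sunset hour angle satisfies cos H_s = −tan φ tan δ = 0.5400, giving H_s = 57.32°.
Sunset is at 12 + H_s/15 = 12 + 3.821 = 15.821 h local solar time.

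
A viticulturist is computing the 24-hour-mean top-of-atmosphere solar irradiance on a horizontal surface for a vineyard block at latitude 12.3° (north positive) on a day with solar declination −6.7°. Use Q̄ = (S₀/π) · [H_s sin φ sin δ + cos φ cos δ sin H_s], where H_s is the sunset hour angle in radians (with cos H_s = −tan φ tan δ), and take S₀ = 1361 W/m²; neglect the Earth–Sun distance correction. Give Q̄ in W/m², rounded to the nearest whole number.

404 W/m²

cos H_s = −tan(12.3°) · tan(-6.7°) = 0.0256, so H_s = arccos(0.0256) = 88.53°. In radians, H_s = 1.5451.
H_s sin φ sin δ = 1.5451 × 0.2130 × -0.1167 = -0.0384.
cos φ cos δ sin H_s = 0.9770 × 0.9932 × 0.9997 = 0.9701.
Q̄ = (1361/π) × (-0.0384 + 0.9701) = 433.22 × 0.9317 = 403.63 W/m².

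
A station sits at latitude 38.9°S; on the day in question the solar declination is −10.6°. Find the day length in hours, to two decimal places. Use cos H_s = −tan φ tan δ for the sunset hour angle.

13.16 hours

The sunset hour angle satisfies cos H_s = −tan φ tan δ = -0.1510, giving H_s = 98.68°.
Day length = 2 H_s / 15° h⁻¹ = 197.36° / 15 = 13.157 h.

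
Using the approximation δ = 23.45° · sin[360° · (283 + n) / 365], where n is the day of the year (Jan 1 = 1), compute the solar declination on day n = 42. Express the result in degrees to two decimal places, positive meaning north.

-14.90°

360 × (283 + 42) / 365 = 320.548°; sin(320.548°) = -0.6354.
δ = 23.45 × -0.6354 = -14.900° ≈ -14.90°.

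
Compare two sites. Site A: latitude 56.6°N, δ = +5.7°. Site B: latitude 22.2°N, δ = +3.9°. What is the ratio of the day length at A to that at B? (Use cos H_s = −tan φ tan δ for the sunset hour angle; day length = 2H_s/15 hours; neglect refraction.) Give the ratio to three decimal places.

1.078

A: H_s = arccos(−tan 56.6° · tan 5.7°) = 98.71°, so 2H_s/15 = 13.1613 h.
B: H_s = arccos(−tan 22.2° · tan 3.9°) = 91.59°, so 2H_s/15 = 12.2120 h.
Ratio A/B = 13.1613 / 12.2120 = 1.0777.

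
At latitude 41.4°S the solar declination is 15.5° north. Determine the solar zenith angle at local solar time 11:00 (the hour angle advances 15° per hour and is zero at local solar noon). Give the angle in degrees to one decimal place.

Hour angle H = 15° × (11 − 12) = -15.00°.
cos θ_z = sin(-41.4°) sin(15.5°) + cos(-41.4°) cos(15.5°) cos(-15.00°) = -0.1767 + 0.6982 = 0.5215.
θ_z = arccos(0.5215) = 58.57°.

58.6°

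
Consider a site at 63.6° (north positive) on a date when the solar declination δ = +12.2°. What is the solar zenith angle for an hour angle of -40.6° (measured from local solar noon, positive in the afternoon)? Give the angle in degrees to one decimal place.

cos θ_z = sin φ sin δ + cos φ cos δ cos H = (0.8957)(0.2113) + (0.4446)(0.9774)(0.7593) = 0.5192.
θ_z = arccos(0.5192) = 58.72°.

58.7°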